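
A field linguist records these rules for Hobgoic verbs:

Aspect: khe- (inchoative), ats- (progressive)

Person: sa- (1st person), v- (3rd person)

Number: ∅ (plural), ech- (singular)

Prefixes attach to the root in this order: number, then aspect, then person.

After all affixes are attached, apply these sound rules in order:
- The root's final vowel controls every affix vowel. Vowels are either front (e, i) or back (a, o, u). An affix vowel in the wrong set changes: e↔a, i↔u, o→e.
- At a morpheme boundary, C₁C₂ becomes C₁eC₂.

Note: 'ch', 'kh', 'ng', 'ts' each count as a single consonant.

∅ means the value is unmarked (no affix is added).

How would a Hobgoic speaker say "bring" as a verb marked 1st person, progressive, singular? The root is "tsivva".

saatsachetsivva

Attach number singular ech- → echtsivva.
Attach aspect progressive ats- → atsechtsivva.
Attach person 1st person sa- → saatsechtsivva.
Apply vowel harmony: saatsechtsivva → saatsachtsivva.
Apply epenthesis: saatsachtsivva → saatsachetsivva.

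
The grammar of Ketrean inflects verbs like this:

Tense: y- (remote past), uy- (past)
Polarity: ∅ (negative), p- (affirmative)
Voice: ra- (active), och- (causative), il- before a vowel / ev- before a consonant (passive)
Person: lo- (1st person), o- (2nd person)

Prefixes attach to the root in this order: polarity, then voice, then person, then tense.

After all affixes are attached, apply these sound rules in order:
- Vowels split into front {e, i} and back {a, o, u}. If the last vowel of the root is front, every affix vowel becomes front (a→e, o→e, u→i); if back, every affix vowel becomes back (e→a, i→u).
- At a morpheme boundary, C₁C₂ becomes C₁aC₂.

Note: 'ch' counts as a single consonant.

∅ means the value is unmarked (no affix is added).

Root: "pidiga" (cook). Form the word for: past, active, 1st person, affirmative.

Attach polarity affirmative p- → ppidiga.
Attach voice active ra- → rappidiga.
Attach person 1st person lo- → lorappidiga.
Attach tense past uy- → uylorappidiga.
Vowel harmony: no change.
Apply epenthesis: uylorappidiga → uyalorapapidiga.

uyalorapapidiga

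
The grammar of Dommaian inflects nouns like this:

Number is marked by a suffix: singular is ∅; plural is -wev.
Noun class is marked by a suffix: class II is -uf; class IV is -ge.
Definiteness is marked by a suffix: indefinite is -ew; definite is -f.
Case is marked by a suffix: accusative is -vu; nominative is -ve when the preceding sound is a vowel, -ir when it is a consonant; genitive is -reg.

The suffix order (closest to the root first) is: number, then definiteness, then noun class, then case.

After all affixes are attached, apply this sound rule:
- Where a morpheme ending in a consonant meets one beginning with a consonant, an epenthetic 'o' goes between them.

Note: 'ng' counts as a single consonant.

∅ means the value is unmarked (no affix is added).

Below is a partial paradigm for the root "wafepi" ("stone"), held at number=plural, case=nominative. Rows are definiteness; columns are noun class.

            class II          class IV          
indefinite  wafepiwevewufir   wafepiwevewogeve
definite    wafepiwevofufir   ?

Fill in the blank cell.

Attach number plural -wev → wafepiwev.
Attach definiteness definite -f → wafepiwevf.
Attach noun class class IV -ge → wafepiwevfge.
Attach case nominative -ve (after vowel 'e') → wafepiwevfgeve.
Apply epenthesis: wafepiwevfgeve → wafepiwevofogeve.

wafepiwevofogeve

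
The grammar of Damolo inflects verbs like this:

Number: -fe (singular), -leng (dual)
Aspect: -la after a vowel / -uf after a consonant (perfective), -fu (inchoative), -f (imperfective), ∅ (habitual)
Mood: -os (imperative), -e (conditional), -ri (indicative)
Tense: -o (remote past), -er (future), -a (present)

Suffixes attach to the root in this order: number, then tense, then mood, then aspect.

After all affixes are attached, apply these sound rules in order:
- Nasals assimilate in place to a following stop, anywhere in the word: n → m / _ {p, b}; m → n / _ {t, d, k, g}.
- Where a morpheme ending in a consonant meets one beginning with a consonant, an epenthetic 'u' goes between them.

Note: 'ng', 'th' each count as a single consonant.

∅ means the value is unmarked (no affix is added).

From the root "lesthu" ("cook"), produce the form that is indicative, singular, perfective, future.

Attach number singular -fe → lesthufe.
Attach tense future -er → lesthufeer.
Attach mood indicative -ri → lesthufeerri.
Attach aspect perfective -la (after vowel 'i') → lesthufeerrila.
Nasal assimilation: no change.
Apply epenthesis: lesthufeerrila → lesthufeerurila.

lesthufeerurila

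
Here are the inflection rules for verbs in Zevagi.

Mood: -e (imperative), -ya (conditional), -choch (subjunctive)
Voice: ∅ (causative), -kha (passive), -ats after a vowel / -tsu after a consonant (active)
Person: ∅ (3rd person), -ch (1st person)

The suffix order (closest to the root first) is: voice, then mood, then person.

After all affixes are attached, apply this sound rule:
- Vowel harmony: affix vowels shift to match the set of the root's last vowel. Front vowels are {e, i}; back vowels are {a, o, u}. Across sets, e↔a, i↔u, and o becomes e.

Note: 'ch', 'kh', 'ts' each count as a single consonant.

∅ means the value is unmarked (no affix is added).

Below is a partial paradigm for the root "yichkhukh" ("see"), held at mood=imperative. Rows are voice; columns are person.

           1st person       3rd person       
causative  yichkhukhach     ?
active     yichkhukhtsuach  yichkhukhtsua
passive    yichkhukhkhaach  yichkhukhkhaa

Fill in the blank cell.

yichkhukha

voice = causative: zero marking, form stays yichkhukh.
Attach mood imperative -e → yichkhukhe.
person = 3rd person: zero marking, form stays yichkhukhe.
Apply vowel harmony: yichkhukhe → yichkhukha.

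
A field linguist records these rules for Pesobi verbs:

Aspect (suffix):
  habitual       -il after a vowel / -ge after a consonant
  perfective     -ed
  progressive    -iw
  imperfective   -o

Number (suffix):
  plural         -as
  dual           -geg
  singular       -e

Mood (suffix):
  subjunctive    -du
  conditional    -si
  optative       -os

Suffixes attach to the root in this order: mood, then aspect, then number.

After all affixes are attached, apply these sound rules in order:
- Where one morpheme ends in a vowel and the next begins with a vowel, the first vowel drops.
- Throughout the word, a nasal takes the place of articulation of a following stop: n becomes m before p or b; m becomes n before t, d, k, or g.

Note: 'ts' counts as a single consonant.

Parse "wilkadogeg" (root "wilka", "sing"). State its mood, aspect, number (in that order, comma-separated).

subjunctive, imperfective, dual

Segment: wilka-du-o-geg.
mood: -du → subjunctive.
aspect: -o → imperfective.
number: -geg → dual.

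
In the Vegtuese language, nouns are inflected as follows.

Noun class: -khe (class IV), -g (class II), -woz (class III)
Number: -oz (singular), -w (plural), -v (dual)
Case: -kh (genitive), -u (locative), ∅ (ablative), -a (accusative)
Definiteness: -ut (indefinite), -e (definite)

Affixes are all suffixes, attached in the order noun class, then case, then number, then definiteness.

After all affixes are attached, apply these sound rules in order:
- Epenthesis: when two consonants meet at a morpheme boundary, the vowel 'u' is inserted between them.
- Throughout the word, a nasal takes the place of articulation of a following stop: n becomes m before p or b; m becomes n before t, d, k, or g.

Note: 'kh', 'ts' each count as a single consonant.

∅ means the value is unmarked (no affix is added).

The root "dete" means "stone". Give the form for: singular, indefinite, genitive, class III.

Attach noun class class III -woz → detewoz.
Attach case genitive -kh → detewozkh.
Attach number singular -oz → detewozkhoz.
Attach definiteness indefinite -ut → detewozkhozut.
Apply epenthesis: detewozkhozut → detewozukhozut.
Nasal assimilation: no change.

detewozukhozut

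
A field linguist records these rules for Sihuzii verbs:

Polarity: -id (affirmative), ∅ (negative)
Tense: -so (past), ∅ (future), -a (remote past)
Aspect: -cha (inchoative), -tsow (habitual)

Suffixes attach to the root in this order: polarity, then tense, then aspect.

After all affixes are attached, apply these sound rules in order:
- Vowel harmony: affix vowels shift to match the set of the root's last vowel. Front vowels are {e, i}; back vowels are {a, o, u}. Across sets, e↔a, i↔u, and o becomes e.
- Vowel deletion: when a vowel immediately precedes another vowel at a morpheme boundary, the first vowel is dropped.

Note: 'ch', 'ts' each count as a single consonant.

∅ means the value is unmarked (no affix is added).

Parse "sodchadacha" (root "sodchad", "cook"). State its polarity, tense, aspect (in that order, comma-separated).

negative, remote past, inchoative

Segment: sodchad-a-cha.
polarity: ∅ → negative.
tense: -a → remote past.
aspect: -cha → inchoative.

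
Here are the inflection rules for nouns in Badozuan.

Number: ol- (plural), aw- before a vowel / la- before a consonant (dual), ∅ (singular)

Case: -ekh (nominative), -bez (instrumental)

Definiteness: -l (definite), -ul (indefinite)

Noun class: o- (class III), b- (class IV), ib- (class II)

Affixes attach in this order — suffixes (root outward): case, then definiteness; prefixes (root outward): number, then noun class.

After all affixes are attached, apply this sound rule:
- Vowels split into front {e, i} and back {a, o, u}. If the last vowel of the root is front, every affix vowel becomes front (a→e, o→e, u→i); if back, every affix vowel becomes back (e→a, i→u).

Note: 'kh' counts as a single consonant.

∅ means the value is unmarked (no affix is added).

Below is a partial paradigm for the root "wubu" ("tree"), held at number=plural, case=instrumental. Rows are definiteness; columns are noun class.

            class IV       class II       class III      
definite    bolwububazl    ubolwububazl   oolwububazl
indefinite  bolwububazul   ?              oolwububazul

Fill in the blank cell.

ubolwububazul

Attach number plural ol- → olwubu.
Attach case instrumental -bez → olwububez.
Attach noun class class II ib- → ibolwububez.
Attach definiteness indefinite -ul → ibolwububezul.
Apply vowel harmony: ibolwububezul → ubolwububazul.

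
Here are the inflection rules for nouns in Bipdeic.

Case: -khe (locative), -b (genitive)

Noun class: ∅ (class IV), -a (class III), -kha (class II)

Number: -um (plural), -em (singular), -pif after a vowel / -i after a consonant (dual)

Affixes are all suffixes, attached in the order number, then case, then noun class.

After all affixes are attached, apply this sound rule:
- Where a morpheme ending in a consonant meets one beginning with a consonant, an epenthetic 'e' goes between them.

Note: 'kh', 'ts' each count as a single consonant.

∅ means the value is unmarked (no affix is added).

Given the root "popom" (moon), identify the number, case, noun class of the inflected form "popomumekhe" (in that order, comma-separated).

Segment: popom-um-khe.
number: -um → plural.
case: -khe → locative.
noun class: ∅ → class IV.

plural, locative, class IV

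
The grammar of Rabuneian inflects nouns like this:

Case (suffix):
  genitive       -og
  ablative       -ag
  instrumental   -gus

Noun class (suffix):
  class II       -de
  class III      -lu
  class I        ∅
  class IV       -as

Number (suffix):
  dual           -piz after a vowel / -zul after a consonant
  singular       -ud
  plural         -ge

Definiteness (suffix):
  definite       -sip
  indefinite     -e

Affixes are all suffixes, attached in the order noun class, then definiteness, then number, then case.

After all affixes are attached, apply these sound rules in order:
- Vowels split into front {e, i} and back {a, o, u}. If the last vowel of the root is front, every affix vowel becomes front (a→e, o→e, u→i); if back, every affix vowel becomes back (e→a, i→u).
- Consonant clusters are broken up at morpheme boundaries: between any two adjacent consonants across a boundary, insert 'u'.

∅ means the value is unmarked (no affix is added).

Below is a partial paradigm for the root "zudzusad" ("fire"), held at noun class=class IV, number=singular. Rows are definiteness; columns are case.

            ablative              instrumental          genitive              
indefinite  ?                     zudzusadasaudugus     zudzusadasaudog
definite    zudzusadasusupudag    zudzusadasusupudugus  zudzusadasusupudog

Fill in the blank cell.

Attach noun class class IV -as → zudzusadas.
Attach definiteness indefinite -e → zudzusadase.
Attach number singular -ud → zudzusadaseud.
Attach case ablative -ag → zudzusadaseudag.
Apply vowel harmony: zudzusadaseudag → zudzusadasaudag.
Epenthesis: no change.

zudzusadasaudag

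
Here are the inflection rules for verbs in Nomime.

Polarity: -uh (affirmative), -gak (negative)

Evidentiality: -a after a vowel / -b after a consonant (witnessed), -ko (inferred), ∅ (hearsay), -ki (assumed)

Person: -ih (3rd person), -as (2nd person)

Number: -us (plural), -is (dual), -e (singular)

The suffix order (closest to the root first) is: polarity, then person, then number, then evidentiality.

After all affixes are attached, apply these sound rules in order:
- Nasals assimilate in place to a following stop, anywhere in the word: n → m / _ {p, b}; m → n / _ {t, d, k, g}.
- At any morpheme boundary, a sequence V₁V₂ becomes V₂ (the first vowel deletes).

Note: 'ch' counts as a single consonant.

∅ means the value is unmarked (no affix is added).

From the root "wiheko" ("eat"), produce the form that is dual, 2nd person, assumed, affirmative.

wihekuhasiski

Attach polarity affirmative -uh → wihekouh.
Attach person 2nd person -as → wihekouhas.
Attach number dual -is → wihekouhasis.
Attach evidentiality assumed -ki → wihekouhasiski.
Nasal assimilation: no change.
Apply vowel deletion: wihekouhasiski → wihekuhasiski.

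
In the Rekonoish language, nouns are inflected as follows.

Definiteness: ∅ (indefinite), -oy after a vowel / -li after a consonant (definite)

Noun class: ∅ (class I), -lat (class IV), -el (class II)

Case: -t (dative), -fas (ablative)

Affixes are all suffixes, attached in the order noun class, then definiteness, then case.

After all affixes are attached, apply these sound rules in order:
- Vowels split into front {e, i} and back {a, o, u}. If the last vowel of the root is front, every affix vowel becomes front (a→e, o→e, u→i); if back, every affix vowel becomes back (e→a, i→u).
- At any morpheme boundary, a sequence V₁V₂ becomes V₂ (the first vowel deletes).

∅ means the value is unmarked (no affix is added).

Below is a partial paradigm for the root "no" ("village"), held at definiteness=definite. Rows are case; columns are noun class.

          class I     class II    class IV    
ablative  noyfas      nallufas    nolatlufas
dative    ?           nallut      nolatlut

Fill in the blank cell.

noun class = class I: zero marking, form stays no.
Attach definiteness definite -oy (after vowel 'o') → nooy.
Attach case dative -t → nooyt.
Vowel harmony: no change.
Apply vowel deletion: nooyt → noyt.

noyt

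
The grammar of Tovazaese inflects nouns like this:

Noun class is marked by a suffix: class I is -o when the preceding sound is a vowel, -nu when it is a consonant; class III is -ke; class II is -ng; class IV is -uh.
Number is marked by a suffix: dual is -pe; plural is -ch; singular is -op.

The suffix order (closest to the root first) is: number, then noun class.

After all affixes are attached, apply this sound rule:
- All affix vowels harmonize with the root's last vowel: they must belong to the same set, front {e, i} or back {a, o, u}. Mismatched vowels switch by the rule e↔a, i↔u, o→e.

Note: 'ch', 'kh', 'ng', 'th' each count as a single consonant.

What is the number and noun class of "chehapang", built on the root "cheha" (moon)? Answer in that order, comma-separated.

dual, class II

Segment: cheha-pe-ng.
number: -pe → dual.
noun class: -ng → class II.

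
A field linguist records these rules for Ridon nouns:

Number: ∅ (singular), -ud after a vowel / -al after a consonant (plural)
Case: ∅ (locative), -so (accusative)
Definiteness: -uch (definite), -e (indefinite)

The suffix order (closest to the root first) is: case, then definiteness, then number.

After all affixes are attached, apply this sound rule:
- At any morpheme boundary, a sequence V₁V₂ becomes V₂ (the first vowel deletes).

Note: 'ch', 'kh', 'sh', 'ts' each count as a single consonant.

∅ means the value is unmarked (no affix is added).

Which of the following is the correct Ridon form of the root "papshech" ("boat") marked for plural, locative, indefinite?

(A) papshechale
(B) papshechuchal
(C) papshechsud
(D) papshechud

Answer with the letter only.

D

case = locative: zero marking, form stays papshech.
Attach definiteness indefinite -e → papsheche.
Attach number plural -ud (after vowel 'e') → papshecheud.
Apply vowel deletion: papshecheud → papshechud.
So the correct form is papshechud, option (D).
(A) papshechale is wrong: it has the affixes in the wrong order.
(C) papshechsud is wrong: it uses accusative instead of locative for case.
(B) papshechuchal is wrong: it uses definite instead of indefinite for definiteness.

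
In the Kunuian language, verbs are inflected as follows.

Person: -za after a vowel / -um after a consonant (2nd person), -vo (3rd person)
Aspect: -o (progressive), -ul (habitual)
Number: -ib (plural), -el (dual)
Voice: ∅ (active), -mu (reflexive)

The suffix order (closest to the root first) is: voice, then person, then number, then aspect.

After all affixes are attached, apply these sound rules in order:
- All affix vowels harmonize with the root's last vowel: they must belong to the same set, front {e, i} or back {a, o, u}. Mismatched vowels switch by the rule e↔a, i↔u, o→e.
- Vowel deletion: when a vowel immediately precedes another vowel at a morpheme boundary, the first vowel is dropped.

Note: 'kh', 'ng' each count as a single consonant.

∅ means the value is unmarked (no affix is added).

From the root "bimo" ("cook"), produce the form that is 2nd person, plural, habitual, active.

bimozubul

voice = active: zero marking, form stays bimo.
Attach person 2nd person -za (after vowel 'o') → bimoza.
Attach number plural -ib → bimozaib.
Attach aspect habitual -ul → bimozaibul.
Apply vowel harmony: bimozaibul → bimozaubul.
Apply vowel deletion: bimozaubul → bimozubul.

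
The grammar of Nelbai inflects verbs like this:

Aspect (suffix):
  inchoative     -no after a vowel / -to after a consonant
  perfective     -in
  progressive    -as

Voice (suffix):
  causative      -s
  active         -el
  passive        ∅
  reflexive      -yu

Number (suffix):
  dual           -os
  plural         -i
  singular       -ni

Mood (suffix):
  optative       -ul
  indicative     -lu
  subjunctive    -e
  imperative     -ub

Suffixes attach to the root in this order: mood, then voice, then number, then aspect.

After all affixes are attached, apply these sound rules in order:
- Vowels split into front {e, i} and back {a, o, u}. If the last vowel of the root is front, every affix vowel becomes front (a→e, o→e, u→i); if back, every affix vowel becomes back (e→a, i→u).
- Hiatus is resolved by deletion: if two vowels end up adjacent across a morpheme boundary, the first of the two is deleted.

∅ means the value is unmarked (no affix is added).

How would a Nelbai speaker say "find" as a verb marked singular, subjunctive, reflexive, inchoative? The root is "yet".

yeteyinine

Attach mood subjunctive -e → yete.
Attach voice reflexive -yu → yeteyu.
Attach number singular -ni → yeteyuni.
Attach aspect inchoative -no (after vowel 'i') → yeteyunino.
Apply vowel harmony: yeteyunino → yeteyinine.
Vowel deletion: no change.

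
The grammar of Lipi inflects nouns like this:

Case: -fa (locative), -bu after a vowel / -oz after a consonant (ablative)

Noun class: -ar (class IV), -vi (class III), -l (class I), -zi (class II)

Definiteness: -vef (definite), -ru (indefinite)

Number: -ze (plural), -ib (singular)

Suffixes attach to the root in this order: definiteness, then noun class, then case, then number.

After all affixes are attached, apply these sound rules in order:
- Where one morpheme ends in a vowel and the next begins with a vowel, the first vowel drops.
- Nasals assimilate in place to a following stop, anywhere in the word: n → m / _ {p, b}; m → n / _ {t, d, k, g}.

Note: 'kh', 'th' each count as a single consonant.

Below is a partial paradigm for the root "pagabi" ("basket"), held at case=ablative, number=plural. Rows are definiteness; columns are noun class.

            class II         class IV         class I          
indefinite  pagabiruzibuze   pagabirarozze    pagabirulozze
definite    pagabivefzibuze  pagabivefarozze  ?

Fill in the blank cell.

Attach definiteness definite -vef → pagabivef.
Attach noun class class I -l → pagabivefl.
Attach case ablative -oz (after consonant 'l') → pagabivefloz.
Attach number plural -ze → pagabiveflozze.
Vowel deletion: no change.
Nasal assimilation: no change.

pagabiveflozze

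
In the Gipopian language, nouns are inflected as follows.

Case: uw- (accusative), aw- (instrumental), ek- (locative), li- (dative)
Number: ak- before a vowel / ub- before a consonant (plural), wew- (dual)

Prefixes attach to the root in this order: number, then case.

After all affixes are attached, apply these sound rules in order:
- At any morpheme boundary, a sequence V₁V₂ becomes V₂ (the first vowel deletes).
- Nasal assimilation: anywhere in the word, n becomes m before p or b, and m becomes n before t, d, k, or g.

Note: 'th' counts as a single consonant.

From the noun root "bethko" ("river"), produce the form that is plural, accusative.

uwubbethko

Attach number plural ub- (before consonant 'b') → ubbethko.
Attach case accusative uw- → uwubbethko.
Vowel deletion: no change.
Nasal assimilation: no change.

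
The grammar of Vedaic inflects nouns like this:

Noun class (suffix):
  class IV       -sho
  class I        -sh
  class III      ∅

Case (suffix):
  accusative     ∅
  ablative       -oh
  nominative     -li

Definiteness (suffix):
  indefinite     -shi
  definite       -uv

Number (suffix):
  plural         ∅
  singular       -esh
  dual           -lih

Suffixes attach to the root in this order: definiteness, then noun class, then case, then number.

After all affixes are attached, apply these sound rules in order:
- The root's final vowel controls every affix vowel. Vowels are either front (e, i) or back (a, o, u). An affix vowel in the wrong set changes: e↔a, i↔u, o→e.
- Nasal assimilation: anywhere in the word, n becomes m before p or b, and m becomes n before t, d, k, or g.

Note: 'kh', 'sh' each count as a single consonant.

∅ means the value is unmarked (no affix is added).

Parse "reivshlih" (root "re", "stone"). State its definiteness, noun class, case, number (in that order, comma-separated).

definite, class I, accusative, dual

Segment: re-uv-sh-lih.
definiteness: -uv → definite.
noun class: -sh → class I.
case: ∅ → accusative.
number: -lih → dual.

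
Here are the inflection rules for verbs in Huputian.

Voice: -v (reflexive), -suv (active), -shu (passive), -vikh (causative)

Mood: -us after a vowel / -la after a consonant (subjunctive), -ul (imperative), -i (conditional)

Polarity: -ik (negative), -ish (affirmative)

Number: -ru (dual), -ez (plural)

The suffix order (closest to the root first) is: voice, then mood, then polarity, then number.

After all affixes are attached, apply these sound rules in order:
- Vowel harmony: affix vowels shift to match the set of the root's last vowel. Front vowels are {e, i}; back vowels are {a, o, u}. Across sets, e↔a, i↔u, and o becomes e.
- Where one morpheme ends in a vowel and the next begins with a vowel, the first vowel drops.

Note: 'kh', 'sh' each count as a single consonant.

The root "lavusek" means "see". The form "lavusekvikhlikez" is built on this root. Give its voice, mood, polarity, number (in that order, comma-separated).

causative, subjunctive, negative, plural

Segment: lavusek-vikh-la-ik-ez.
voice: -vikh → causative.
mood: -us/la → subjunctive.
polarity: -ik → negative.
number: -ez → plural.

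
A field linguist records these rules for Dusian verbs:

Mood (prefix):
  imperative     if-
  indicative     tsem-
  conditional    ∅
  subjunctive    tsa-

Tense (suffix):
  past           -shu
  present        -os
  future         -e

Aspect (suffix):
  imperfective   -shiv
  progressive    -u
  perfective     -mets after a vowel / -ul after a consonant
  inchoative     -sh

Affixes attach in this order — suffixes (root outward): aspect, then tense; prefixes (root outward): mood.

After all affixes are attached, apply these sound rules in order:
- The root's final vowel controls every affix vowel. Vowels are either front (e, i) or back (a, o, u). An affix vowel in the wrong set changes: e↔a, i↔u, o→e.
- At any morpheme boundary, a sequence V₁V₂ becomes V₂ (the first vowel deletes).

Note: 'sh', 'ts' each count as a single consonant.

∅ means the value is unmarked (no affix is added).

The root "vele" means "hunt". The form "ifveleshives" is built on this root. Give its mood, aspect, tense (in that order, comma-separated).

Segment: if-vele-shiv-os.
mood: if- → imperative.
aspect: -shiv → imperfective.
tense: -os → present.

imperative, imperfective, present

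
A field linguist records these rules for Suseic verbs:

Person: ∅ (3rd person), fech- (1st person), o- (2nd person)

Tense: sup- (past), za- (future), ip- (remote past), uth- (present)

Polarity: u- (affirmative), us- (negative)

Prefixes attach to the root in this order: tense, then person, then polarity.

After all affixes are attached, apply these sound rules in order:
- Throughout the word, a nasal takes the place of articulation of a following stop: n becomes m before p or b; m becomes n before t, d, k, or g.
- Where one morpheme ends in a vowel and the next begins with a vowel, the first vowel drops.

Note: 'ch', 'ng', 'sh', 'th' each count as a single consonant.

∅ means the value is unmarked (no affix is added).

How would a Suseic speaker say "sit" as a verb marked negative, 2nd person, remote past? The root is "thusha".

Attach tense remote past ip- → ipthusha.
Attach person 2nd person o- → oipthusha.
Attach polarity negative us- → usoipthusha.
Nasal assimilation: no change.
Apply vowel deletion: usoipthusha → usipthusha.

usipthusha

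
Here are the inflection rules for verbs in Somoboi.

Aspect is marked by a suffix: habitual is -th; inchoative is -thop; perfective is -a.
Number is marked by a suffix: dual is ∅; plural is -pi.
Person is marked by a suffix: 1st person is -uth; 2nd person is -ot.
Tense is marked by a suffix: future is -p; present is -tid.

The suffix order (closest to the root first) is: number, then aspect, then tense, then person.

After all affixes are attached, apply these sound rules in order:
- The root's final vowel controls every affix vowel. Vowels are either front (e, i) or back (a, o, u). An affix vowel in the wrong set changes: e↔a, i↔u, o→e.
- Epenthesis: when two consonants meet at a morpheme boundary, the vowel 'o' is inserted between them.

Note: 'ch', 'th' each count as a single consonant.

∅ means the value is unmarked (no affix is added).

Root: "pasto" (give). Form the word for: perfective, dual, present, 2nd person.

number = dual: zero marking, form stays pasto.
Attach aspect perfective -a → pastoa.
Attach tense present -tid → pastoatid.
Attach person 2nd person -ot → pastoatidot.
Apply vowel harmony: pastoatidot → pastoatudot.
Epenthesis: no change.

pastoatudot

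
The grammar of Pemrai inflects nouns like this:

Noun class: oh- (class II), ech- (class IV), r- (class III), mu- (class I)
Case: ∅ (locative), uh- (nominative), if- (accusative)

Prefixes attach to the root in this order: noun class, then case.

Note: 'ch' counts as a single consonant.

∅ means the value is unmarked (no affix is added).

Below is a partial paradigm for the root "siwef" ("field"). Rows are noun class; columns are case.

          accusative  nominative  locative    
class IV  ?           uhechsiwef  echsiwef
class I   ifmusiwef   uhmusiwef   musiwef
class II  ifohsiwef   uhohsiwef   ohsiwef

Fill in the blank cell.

Attach noun class class IV ech- → echsiwef.
Attach case accusative if- → ifechsiwef.

ifechsiwef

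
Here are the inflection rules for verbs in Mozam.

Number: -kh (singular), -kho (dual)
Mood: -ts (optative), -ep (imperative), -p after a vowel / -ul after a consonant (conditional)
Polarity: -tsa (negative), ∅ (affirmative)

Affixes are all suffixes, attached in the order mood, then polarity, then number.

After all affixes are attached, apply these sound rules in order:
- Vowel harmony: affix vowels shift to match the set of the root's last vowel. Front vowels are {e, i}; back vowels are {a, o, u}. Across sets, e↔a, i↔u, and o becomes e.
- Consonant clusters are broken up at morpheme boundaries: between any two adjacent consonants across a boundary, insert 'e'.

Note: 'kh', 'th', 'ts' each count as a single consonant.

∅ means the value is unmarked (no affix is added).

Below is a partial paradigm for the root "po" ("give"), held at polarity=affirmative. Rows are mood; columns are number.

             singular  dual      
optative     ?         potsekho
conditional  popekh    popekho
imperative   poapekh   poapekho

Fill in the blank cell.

potsekh

Attach mood optative -ts → pots.
polarity = affirmative: zero marking, form stays pots.
Attach number singular -kh → potskh.
Vowel harmony: no change.
Apply epenthesis: potskh → potsekh.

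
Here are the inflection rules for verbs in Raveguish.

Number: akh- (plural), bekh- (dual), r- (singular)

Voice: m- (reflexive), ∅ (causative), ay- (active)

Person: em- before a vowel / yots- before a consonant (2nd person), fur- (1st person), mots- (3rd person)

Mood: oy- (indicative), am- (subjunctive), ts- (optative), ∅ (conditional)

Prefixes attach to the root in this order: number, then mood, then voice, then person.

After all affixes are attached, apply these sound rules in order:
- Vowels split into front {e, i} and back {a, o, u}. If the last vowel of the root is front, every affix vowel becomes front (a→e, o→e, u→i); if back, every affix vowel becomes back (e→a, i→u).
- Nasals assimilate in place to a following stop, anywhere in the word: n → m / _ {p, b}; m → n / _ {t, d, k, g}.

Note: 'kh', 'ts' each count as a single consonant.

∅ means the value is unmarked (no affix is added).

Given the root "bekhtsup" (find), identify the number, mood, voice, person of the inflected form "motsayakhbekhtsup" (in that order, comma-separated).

plural, conditional, active, 3rd person

Segment: mots-ay-akh-bekhtsup.
number: akh- → plural.
mood: ∅ → conditional.
voice: ay- → active.
person: mots- → 3rd person.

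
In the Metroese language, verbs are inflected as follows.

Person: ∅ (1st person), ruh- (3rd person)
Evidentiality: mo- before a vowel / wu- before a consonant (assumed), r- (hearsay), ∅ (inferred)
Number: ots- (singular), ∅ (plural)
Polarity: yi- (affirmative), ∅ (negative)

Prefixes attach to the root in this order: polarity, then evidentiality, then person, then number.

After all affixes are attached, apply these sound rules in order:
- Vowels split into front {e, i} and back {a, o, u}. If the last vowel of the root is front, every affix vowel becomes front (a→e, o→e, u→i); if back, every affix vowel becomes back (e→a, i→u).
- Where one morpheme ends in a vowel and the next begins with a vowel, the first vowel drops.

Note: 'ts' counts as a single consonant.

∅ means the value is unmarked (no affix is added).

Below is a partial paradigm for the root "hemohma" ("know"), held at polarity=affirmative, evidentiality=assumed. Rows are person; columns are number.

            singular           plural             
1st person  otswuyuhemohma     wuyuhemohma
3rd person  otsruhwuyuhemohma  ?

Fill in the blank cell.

Attach polarity affirmative yi- → yihemohma.
Attach evidentiality assumed wu- (before consonant 'y') → wuyihemohma.
Attach person 3rd person ruh- → ruhwuyihemohma.
number = plural: zero marking, form stays ruhwuyihemohma.
Apply vowel harmony: ruhwuyihemohma → ruhwuyuhemohma.
Vowel deletion: no change.

ruhwuyuhemohma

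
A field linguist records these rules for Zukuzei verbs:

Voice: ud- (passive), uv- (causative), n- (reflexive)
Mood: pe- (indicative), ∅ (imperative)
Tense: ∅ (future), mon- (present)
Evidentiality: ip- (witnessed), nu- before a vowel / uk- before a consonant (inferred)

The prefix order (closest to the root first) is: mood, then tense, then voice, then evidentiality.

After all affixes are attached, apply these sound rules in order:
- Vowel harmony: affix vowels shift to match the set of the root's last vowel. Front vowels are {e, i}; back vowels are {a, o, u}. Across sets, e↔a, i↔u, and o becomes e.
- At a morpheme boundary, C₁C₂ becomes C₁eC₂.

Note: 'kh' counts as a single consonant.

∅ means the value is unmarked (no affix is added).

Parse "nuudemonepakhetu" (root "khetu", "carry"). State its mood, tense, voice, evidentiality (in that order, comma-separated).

indicative, present, passive, inferred

Segment: nu-ud-mon-pe-khetu.
mood: pe- → indicative.
tense: mon- → present.
voice: ud- → passive.
evidentiality: nu/uk- → inferred.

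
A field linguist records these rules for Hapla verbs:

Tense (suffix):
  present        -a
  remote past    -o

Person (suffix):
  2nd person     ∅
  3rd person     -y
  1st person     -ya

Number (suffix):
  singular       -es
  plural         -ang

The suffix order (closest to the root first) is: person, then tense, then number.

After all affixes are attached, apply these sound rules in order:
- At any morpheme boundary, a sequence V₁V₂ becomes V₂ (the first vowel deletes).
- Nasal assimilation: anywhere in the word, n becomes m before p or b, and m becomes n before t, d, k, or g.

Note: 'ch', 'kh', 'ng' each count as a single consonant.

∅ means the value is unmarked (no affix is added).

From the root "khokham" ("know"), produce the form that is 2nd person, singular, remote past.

person = 2nd person: zero marking, form stays khokham.
Attach tense remote past -o → khokhamo.
Attach number singular -es → khokhamoes.
Apply vowel deletion: khokhamoes → khokhames.
Nasal assimilation: no change.

khokhames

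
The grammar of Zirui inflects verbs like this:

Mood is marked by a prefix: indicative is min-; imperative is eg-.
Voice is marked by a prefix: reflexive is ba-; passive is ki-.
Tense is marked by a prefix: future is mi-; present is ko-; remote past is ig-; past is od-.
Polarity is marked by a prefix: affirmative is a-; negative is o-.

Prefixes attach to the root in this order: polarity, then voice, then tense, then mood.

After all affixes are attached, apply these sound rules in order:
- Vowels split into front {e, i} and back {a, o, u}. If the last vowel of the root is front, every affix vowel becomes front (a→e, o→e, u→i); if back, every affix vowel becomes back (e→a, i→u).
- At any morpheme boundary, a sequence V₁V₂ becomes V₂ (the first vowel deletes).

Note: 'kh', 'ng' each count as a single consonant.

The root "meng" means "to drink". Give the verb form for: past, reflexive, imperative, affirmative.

egedbemeng

Attach polarity affirmative a- → ameng.
Attach voice reflexive ba- → baameng.
Attach tense past od- → odbaameng.
Attach mood imperative eg- → egodbaameng.
Apply vowel harmony: egodbaameng → egedbeemeng.
Apply vowel deletion: egedbeemeng → egedbemeng.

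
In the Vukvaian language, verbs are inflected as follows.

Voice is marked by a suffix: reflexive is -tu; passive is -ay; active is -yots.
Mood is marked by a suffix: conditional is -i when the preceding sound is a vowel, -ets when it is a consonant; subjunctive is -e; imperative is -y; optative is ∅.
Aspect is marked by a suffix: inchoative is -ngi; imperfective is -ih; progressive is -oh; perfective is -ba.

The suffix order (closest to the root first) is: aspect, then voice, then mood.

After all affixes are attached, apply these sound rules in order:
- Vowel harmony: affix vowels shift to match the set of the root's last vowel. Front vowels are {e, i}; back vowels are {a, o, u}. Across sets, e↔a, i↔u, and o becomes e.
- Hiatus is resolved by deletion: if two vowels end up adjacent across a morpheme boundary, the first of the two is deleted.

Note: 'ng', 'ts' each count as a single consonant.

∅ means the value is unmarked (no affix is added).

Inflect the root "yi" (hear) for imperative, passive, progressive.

yeheyy

Attach aspect progressive -oh → yioh.
Attach voice passive -ay → yiohay.
Attach mood imperative -y → yiohayy.
Apply vowel harmony: yiohayy → yieheyy.
Apply vowel deletion: yieheyy → yeheyy.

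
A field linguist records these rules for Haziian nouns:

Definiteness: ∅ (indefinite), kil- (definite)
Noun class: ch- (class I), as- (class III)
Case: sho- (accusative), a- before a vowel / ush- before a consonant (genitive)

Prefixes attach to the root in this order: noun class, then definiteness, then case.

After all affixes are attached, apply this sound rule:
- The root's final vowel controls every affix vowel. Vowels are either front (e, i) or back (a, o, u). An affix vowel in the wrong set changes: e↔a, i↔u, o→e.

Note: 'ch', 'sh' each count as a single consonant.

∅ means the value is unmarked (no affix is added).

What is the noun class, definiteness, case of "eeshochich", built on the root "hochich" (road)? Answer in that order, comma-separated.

class III, indefinite, genitive

Segment: a-as-hochich.
noun class: as- → class III.
definiteness: ∅ → indefinite.
case: a/ush- → genitive.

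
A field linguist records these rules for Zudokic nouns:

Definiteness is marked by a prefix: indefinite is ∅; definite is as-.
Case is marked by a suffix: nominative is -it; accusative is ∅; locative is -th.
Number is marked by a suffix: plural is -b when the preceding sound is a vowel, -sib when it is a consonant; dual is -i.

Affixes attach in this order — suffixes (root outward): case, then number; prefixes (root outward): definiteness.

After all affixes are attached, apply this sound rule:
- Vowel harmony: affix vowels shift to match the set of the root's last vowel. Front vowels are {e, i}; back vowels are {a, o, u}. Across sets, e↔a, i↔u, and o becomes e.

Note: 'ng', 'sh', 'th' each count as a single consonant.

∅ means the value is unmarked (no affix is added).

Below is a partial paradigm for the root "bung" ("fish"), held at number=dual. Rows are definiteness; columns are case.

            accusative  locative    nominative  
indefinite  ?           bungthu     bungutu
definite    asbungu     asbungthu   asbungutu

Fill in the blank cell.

definiteness = indefinite: zero marking, form stays bung.
case = accusative: zero marking, form stays bung.
Attach number dual -i → bungi.
Apply vowel harmony: bungi → bungu.

bungu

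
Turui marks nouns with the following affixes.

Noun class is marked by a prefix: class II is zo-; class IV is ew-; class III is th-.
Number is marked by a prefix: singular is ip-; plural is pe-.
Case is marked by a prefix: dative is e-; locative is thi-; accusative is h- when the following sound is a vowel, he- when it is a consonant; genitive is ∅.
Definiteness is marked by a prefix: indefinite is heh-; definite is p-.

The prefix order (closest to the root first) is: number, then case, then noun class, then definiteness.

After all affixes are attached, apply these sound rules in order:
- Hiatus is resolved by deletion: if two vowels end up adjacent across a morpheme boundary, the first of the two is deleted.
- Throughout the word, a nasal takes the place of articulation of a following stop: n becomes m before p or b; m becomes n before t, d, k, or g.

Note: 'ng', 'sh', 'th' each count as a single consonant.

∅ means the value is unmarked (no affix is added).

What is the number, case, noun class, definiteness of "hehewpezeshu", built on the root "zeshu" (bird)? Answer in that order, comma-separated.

plural, genitive, class IV, indefinite

Segment: heh-ew-pe-zeshu.
number: pe- → plural.
case: ∅ → genitive.
noun class: ew- → class IV.
definiteness: heh- → indefinite.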